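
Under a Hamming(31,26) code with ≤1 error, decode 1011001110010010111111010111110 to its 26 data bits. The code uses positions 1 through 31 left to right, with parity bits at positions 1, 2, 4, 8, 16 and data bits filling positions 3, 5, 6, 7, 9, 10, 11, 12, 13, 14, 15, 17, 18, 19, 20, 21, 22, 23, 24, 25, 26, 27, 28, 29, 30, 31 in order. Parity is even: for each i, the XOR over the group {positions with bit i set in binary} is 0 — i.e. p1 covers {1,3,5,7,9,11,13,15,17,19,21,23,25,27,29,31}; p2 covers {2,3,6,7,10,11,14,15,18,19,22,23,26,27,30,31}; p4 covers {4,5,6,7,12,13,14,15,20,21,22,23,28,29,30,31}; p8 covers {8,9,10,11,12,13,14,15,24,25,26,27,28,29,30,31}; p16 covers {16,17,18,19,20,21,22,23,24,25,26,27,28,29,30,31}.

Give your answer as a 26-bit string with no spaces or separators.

s1 (pos 1,3,5,7,9,11,13,15,17,19,21,23,25,27,29,31): 1⊕1⊕0⊕1⊕1⊕0⊕0⊕1⊕1⊕1⊕1⊕0⊕0⊕1⊕1⊕0 = 0
s2 (pos 2,3,6,7,10,11,14,15,18,19,22,23,26,27,30,31): 0⊕1⊕0⊕1⊕0⊕0⊕0⊕1⊕1⊕1⊕1⊕0⊕1⊕1⊕1⊕0 = 1
s4 (pos 4,5,6,7,12,13,14,15,20,21,22,23,28,29,30,31): 1⊕0⊕0⊕1⊕1⊕0⊕0⊕1⊕1⊕1⊕1⊕0⊕1⊕1⊕1⊕0 = 0
s8 (pos 8,9,10,11,12,13,14,15,24,25,26,27,28,29,30,31): 1⊕1⊕0⊕0⊕1⊕0⊕0⊕1⊕1⊕0⊕1⊕1⊕1⊕1⊕1⊕0 = 0
s16 (pos 16,17,18,19,20,21,22,23,24,25,26,27,28,29,30,31): 0⊕1⊕1⊕1⊕1⊕1⊕1⊕0⊕1⊕0⊕1⊕1⊕1⊕1⊕1⊕0 = 0
Syndrome s16…s1 = 00010 → error at position 2.
Flip position 2: 1011001110010010111111010111110 → 1111001110010010111111010111110
Read data bits from positions 3,5,6,7,9,10,11,12,13,14,15,17,18,19,20,21,22,23,24,25,26,27,28,29,30,31: 10011001001111111010111110

10011001001111111010111110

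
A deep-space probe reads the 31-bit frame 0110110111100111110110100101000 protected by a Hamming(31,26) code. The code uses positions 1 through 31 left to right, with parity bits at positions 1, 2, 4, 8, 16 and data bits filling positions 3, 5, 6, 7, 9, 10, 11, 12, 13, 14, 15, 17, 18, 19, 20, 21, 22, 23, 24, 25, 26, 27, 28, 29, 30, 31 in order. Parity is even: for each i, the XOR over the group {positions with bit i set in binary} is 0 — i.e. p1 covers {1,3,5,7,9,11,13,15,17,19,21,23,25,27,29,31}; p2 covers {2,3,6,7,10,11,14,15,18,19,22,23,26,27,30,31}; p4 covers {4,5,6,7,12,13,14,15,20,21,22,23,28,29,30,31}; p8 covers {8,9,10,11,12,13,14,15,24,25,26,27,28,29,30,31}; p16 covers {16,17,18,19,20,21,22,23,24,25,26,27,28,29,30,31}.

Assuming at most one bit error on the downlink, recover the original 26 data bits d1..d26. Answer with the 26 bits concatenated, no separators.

11101110011110110100101000

s1 (pos 1,3,5,7,9,11,13,15,17,19,21,23,25,27,29,31): 0⊕1⊕1⊕0⊕1⊕1⊕0⊕1⊕1⊕0⊕1⊕1⊕0⊕0⊕0⊕0 = 0
s2 (pos 2,3,6,7,10,11,14,15,18,19,22,23,26,27,30,31): 1⊕1⊕1⊕0⊕1⊕1⊕1⊕1⊕1⊕0⊕0⊕1⊕1⊕0⊕0⊕0 = 0
s4 (pos 4,5,6,7,12,13,14,15,20,21,22,23,28,29,30,31): 0⊕1⊕1⊕0⊕0⊕0⊕1⊕1⊕1⊕1⊕0⊕1⊕1⊕0⊕0⊕0 = 0
s8 (pos 8,9,10,11,12,13,14,15,24,25,26,27,28,29,30,31): 1⊕1⊕1⊕1⊕0⊕0⊕1⊕1⊕0⊕0⊕1⊕0⊕1⊕0⊕0⊕0 = 0
s16 (pos 16,17,18,19,20,21,22,23,24,25,26,27,28,29,30,31): 1⊕1⊕1⊕0⊕1⊕1⊕0⊕1⊕0⊕0⊕1⊕0⊕1⊕0⊕0⊕0 = 0
Syndrome s16…s1 = 00000 → no error.
Read data bits from positions 3,5,6,7,9,10,11,12,13,14,15,17,18,19,20,21,22,23,24,25,26,27,28,29,30,31: 11101110011110110100101000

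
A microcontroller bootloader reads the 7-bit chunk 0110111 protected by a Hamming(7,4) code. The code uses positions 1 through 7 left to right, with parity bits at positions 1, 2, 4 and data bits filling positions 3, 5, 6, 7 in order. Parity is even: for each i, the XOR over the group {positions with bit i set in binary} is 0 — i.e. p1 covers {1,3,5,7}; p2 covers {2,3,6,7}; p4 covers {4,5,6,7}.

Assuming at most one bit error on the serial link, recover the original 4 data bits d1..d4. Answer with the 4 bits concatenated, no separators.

1011

s1 (pos 1,3,5,7): 0⊕1⊕1⊕1 = 1
s2 (pos 2,3,6,7): 1⊕1⊕1⊕1 = 0
s4 (pos 4,5,6,7): 0⊕1⊕1⊕1 = 1
Syndrome s4…s1 = 101 → error at position 5.
Flip position 5: 0110111 → 0110011
Read data bits from positions 3,5,6,7: 1011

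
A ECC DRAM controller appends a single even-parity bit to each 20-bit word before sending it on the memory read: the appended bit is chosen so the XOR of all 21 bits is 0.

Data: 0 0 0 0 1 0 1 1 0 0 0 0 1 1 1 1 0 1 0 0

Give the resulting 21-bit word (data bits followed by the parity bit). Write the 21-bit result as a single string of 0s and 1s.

XOR of the 20 data bits: 0⊕0⊕0⊕0⊕1⊕0⊕1⊕1⊕0⊕0⊕0⊕0⊕1⊕1⊕1⊕1⊕0⊕1⊕0⊕0 = 0
Parity bit = 0 (so all 21 bits XOR to 0).

000010110000111101000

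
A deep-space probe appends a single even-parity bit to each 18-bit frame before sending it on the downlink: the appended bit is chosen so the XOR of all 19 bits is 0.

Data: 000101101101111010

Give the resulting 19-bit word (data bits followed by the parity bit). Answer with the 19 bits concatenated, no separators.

XOR of the 18 data bits: 0⊕0⊕0⊕1⊕0⊕1⊕1⊕0⊕1⊕1⊕0⊕1⊕1⊕1⊕1⊕0⊕1⊕0 = 0
Parity bit = 0 (so all 19 bits XOR to 0).

0001011011011110100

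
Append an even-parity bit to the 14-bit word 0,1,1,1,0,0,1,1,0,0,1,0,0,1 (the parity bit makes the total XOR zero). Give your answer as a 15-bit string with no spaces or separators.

XOR of the 14 data bits: 0⊕1⊕1⊕1⊕0⊕0⊕1⊕1⊕0⊕0⊕1⊕0⊕0⊕1 = 1
Parity bit = 1 (so all 15 bits XOR to 0).

011100110010011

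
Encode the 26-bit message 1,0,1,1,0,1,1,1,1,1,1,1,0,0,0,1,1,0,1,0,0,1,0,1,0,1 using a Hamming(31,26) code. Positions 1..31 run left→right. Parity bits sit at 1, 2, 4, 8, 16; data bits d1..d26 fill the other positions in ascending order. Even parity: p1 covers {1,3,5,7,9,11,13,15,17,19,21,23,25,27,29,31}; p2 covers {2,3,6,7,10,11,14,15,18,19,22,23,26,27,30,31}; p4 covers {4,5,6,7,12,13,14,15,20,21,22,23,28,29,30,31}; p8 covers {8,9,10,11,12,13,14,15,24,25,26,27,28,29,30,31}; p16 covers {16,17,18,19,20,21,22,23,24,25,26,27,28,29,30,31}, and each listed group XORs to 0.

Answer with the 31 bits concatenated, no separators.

Place data at non-parity positions: p1 p2 1 p4 0 1 1 p8 0 1 1 1 1 1 1 p16 1 0 0 0 1 1 0 1 0 0 1 0 1 0 1
p1 (pos 1,3,5,7,9,11,13,15,17,19,21,23,25,27,29,31): XOR of data positions = 1⊕0⊕1⊕0⊕1⊕1⊕1⊕1⊕0⊕1⊕0⊕0⊕1⊕1⊕1 = 0
p2 (pos 2,3,6,7,10,11,14,15,18,19,22,23,26,27,30,31): XOR of data positions = 1⊕1⊕1⊕1⊕1⊕1⊕1⊕0⊕0⊕1⊕0⊕0⊕1⊕0⊕1 = 0
p4 (pos 4,5,6,7,12,13,14,15,20,21,22,23,28,29,30,31): XOR of data positions = 0⊕1⊕1⊕1⊕1⊕1⊕1⊕0⊕1⊕1⊕0⊕0⊕1⊕0⊕1 = 0
p8 (pos 8,9,10,11,12,13,14,15,24,25,26,27,28,29,30,31): XOR of data positions = 0⊕1⊕1⊕1⊕1⊕1⊕1⊕1⊕0⊕0⊕1⊕0⊕1⊕0⊕1 = 0
p16 (pos 16,17,18,19,20,21,22,23,24,25,26,27,28,29,30,31): XOR of data positions = 1⊕0⊕0⊕0⊕1⊕1⊕0⊕1⊕0⊕0⊕1⊕0⊕1⊕0⊕1 = 1
Codeword: 0010011001111111100011010010101

0010011001111111100011010010101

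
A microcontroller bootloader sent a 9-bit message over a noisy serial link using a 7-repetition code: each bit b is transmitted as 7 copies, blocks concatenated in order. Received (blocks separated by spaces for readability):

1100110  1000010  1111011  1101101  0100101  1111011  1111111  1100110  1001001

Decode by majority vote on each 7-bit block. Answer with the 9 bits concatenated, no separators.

101101110

Block 1 (1100110): 4 ones → 1
Block 2 (1000010): 2 ones → 0
Block 3 (1111011): 6 ones → 1
Block 4 (1101101): 5 ones → 1
Block 5 (0100101): 3 ones → 0
Block 6 (1111011): 6 ones → 1
Block 7 (1111111): 7 ones → 1
Block 8 (1100110): 4 ones → 1
Block 9 (1001001): 3 ones → 0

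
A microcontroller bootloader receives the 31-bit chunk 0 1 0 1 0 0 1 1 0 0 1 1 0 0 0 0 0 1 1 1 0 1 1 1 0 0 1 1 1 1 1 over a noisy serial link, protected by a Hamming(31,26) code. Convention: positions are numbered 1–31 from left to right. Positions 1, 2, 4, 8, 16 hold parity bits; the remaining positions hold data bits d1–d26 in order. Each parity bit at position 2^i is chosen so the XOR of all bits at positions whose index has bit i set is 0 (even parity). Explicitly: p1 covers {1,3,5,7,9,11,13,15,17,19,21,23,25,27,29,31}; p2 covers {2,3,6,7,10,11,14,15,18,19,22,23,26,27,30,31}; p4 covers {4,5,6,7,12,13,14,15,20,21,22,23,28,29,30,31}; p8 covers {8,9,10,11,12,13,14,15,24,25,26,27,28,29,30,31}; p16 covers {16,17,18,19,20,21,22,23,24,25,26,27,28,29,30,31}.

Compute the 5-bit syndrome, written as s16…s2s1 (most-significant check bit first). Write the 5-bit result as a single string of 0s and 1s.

11001

s1 (pos 1,3,5,7,9,11,13,15,17,19,21,23,25,27,29,31): 0⊕0⊕0⊕1⊕0⊕1⊕0⊕0⊕0⊕1⊕0⊕1⊕0⊕1⊕1⊕1 = 1
s2 (pos 2,3,6,7,10,11,14,15,18,19,22,23,26,27,30,31): 1⊕0⊕0⊕1⊕0⊕1⊕0⊕0⊕1⊕1⊕1⊕1⊕0⊕1⊕1⊕1 = 0
s4 (pos 4,5,6,7,12,13,14,15,20,21,22,23,28,29,30,31): 1⊕0⊕0⊕1⊕1⊕0⊕0⊕0⊕1⊕0⊕1⊕1⊕1⊕1⊕1⊕1 = 0
s8 (pos 8,9,10,11,12,13,14,15,24,25,26,27,28,29,30,31): 1⊕0⊕0⊕1⊕1⊕0⊕0⊕0⊕1⊕0⊕0⊕1⊕1⊕1⊕1⊕1 = 1
s16 (pos 16,17,18,19,20,21,22,23,24,25,26,27,28,29,30,31): 0⊕0⊕1⊕1⊕1⊕0⊕1⊕1⊕1⊕0⊕0⊕1⊕1⊕1⊕1⊕1 = 1
Syndrome s16…s1 = 11001 → error at position 25.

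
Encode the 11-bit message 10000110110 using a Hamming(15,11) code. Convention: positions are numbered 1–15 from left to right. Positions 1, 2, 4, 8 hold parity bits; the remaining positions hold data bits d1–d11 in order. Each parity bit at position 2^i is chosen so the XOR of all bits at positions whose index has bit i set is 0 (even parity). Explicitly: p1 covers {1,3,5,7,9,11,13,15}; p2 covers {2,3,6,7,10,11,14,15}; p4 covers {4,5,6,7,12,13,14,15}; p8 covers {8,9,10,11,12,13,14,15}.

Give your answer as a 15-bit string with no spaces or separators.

Place data at non-parity positions: p1 p2 1 p4 0 0 0 p8 0 1 1 0 1 1 0
p1 (pos 1,3,5,7,9,11,13,15): XOR of data positions = 1⊕0⊕0⊕0⊕1⊕1⊕0 = 1
p2 (pos 2,3,6,7,10,11,14,15): XOR of data positions = 1⊕0⊕0⊕1⊕1⊕1⊕0 = 0
p4 (pos 4,5,6,7,12,13,14,15): XOR of data positions = 0⊕0⊕0⊕0⊕1⊕1⊕0 = 0
p8 (pos 8,9,10,11,12,13,14,15): XOR of data positions = 0⊕1⊕1⊕0⊕1⊕1⊕0 = 0
Codeword: 101000000110110

101000000110110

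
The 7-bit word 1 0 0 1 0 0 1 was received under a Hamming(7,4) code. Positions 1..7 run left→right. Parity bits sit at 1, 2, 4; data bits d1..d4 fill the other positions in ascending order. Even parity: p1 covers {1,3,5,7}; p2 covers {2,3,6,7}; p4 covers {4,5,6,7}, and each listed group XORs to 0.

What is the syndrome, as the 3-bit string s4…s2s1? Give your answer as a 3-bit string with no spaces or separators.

010

s1 (pos 1,3,5,7): 1⊕0⊕0⊕1 = 0
s2 (pos 2,3,6,7): 0⊕0⊕0⊕1 = 1
s4 (pos 4,5,6,7): 1⊕0⊕0⊕1 = 0
Syndrome s4…s1 = 010 → error at position 2.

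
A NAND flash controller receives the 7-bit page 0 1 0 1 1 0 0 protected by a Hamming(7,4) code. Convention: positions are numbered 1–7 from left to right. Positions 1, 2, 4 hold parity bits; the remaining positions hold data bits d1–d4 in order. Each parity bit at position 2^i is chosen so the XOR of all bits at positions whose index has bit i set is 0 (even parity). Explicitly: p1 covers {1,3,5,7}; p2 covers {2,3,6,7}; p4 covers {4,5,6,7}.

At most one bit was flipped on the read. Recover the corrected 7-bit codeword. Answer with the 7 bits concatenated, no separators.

0111100

s1 (pos 1,3,5,7): 0⊕0⊕1⊕0 = 1
s2 (pos 2,3,6,7): 1⊕0⊕0⊕0 = 1
s4 (pos 4,5,6,7): 1⊕1⊕0⊕0 = 0
Syndrome s4…s1 = 011 → error at position 3.
Flip position 3: 0101100 → 0111100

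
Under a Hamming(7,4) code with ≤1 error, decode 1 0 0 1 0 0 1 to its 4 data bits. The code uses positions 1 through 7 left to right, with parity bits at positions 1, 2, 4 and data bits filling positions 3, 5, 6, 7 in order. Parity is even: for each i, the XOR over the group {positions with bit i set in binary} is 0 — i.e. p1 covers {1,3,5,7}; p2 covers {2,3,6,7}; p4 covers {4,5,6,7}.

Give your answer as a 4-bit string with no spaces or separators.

0001

s1 (pos 1,3,5,7): 1⊕0⊕0⊕1 = 0
s2 (pos 2,3,6,7): 0⊕0⊕0⊕1 = 1
s4 (pos 4,5,6,7): 1⊕0⊕0⊕1 = 0
Syndrome s4…s1 = 010 → error at position 2.
Flip position 2: 1001001 → 1101001
Read data bits from positions 3,5,6,7: 0001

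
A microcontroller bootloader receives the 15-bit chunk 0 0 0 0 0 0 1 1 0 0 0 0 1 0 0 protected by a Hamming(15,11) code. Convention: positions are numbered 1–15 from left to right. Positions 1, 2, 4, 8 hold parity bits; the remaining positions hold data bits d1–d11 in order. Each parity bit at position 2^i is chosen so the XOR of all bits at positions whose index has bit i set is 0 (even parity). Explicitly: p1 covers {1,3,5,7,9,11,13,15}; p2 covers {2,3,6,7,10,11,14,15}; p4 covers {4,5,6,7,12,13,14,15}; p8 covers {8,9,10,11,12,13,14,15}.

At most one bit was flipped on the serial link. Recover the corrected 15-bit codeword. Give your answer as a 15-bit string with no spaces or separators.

s1 (pos 1,3,5,7,9,11,13,15): 0⊕0⊕0⊕1⊕0⊕0⊕1⊕0 = 0
s2 (pos 2,3,6,7,10,11,14,15): 0⊕0⊕0⊕1⊕0⊕0⊕0⊕0 = 1
s4 (pos 4,5,6,7,12,13,14,15): 0⊕0⊕0⊕1⊕0⊕1⊕0⊕0 = 0
s8 (pos 8,9,10,11,12,13,14,15): 1⊕0⊕0⊕0⊕0⊕1⊕0⊕0 = 0
Syndrome s8…s1 = 0010 → error at position 2.
Flip position 2: 000000110000100 → 010000110000100

010000110000100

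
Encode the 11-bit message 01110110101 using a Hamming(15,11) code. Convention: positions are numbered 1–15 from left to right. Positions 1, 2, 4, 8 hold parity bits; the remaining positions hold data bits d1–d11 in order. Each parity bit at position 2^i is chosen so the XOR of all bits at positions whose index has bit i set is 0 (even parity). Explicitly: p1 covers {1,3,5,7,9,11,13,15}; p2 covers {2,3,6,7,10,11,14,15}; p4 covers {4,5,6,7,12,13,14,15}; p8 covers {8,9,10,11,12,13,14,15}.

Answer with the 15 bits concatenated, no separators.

Place data at non-parity positions: p1 p2 0 p4 1 1 1 p8 0 1 1 0 1 0 1
p1 (pos 1,3,5,7,9,11,13,15): XOR of data positions = 0⊕1⊕1⊕0⊕1⊕1⊕1 = 1
p2 (pos 2,3,6,7,10,11,14,15): XOR of data positions = 0⊕1⊕1⊕1⊕1⊕0⊕1 = 1
p4 (pos 4,5,6,7,12,13,14,15): XOR of data positions = 1⊕1⊕1⊕0⊕1⊕0⊕1 = 1
p8 (pos 8,9,10,11,12,13,14,15): XOR of data positions = 0⊕1⊕1⊕0⊕1⊕0⊕1 = 0
Codeword: 110111100110101

110111100110101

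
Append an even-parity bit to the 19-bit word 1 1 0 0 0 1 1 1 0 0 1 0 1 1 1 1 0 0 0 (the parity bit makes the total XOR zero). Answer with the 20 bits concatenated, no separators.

XOR of the 19 data bits: 1⊕1⊕0⊕0⊕0⊕1⊕1⊕1⊕0⊕0⊕1⊕0⊕1⊕1⊕1⊕1⊕0⊕0⊕0 = 0
Parity bit = 0 (so all 20 bits XOR to 0).

11000111001011110000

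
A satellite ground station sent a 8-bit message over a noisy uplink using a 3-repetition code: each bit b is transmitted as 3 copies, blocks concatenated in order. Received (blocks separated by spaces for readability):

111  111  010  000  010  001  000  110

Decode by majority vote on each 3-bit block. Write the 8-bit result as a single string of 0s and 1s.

11000001

Block 1 (111): 3 ones → 1
Block 2 (111): 3 ones → 1
Block 3 (010): 1 one → 0
Block 4 (000): 0 ones → 0
Block 5 (010): 1 one → 0
Block 6 (001): 1 one → 0
Block 7 (000): 0 ones → 0
Block 8 (110): 2 ones → 1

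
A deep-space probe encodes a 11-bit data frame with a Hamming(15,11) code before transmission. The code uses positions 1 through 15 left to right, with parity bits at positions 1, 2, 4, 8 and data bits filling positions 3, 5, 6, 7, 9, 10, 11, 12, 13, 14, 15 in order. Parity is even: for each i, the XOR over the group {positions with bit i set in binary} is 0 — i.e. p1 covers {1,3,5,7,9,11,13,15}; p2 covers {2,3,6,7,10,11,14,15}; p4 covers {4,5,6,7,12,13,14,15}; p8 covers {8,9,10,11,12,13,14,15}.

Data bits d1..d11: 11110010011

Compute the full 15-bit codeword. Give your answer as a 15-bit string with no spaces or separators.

101111110010011

Place data at non-parity positions: p1 p2 1 p4 1 1 1 p8 0 0 1 0 0 1 1
p1 (pos 1,3,5,7,9,11,13,15): XOR of data positions = 1⊕1⊕1⊕0⊕1⊕0⊕1 = 1
p2 (pos 2,3,6,7,10,11,14,15): XOR of data positions = 1⊕1⊕1⊕0⊕1⊕1⊕1 = 0
p4 (pos 4,5,6,7,12,13,14,15): XOR of data positions = 1⊕1⊕1⊕0⊕0⊕1⊕1 = 1
p8 (pos 8,9,10,11,12,13,14,15): XOR of data positions = 0⊕0⊕1⊕0⊕0⊕1⊕1 = 1
Codeword: 101111110010011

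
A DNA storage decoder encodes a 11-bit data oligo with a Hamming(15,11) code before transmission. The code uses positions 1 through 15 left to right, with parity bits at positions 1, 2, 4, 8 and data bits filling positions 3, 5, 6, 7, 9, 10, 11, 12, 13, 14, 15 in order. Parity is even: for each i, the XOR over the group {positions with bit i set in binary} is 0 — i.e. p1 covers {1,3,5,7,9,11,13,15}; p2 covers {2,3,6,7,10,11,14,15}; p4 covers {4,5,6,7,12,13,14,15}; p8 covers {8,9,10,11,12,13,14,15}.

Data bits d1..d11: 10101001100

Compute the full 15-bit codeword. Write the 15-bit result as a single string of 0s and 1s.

101101011001100

Place data at non-parity positions: p1 p2 1 p4 0 1 0 p8 1 0 0 1 1 0 0
p1 (pos 1,3,5,7,9,11,13,15): XOR of data positions = 1⊕0⊕0⊕1⊕0⊕1⊕0 = 1
p2 (pos 2,3,6,7,10,11,14,15): XOR of data positions = 1⊕1⊕0⊕0⊕0⊕0⊕0 = 0
p4 (pos 4,5,6,7,12,13,14,15): XOR of data positions = 0⊕1⊕0⊕1⊕1⊕0⊕0 = 1
p8 (pos 8,9,10,11,12,13,14,15): XOR of data positions = 1⊕0⊕0⊕1⊕1⊕0⊕0 = 1
Codeword: 101101011001100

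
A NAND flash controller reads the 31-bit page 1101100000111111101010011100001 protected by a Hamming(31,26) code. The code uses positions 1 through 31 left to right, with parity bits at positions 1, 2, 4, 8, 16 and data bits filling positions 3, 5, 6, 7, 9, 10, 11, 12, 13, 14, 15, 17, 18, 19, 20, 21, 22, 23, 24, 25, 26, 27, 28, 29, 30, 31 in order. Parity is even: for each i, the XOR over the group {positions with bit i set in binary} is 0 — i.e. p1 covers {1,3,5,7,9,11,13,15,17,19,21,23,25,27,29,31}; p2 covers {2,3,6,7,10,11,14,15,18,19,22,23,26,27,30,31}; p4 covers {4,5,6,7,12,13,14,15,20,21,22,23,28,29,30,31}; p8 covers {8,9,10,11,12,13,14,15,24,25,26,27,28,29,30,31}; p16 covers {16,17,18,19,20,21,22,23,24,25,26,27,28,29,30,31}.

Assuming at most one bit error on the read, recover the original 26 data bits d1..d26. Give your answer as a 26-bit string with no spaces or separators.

s1 (pos 1,3,5,7,9,11,13,15,17,19,21,23,25,27,29,31): 1⊕0⊕1⊕0⊕0⊕1⊕1⊕1⊕1⊕1⊕1⊕0⊕1⊕0⊕0⊕1 = 0
s2 (pos 2,3,6,7,10,11,14,15,18,19,22,23,26,27,30,31): 1⊕0⊕0⊕0⊕0⊕1⊕1⊕1⊕0⊕1⊕0⊕0⊕1⊕0⊕0⊕1 = 1
s4 (pos 4,5,6,7,12,13,14,15,20,21,22,23,28,29,30,31): 1⊕1⊕0⊕0⊕1⊕1⊕1⊕1⊕0⊕1⊕0⊕0⊕0⊕0⊕0⊕1 = 0
s8 (pos 8,9,10,11,12,13,14,15,24,25,26,27,28,29,30,31): 0⊕0⊕0⊕1⊕1⊕1⊕1⊕1⊕1⊕1⊕1⊕0⊕0⊕0⊕0⊕1 = 1
s16 (pos 16,17,18,19,20,21,22,23,24,25,26,27,28,29,30,31): 1⊕1⊕0⊕1⊕0⊕1⊕0⊕0⊕1⊕1⊕1⊕0⊕0⊕0⊕0⊕1 = 0
Syndrome s16…s1 = 01010 → error at position 10.
Flip position 10: 1101100000111111101010011100001 → 1101100001111111101010011100001
Read data bits from positions 3,5,6,7,9,10,11,12,13,14,15,17,18,19,20,21,22,23,24,25,26,27,28,29,30,31: 01000111111101010011100001

01000111111101010011100001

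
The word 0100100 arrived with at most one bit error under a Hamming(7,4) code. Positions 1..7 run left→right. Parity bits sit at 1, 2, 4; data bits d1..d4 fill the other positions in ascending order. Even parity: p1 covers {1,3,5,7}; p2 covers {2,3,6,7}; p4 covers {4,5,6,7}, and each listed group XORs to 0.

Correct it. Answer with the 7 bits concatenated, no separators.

s1 (pos 1,3,5,7): 0⊕0⊕1⊕0 = 1
s2 (pos 2,3,6,7): 1⊕0⊕0⊕0 = 1
s4 (pos 4,5,6,7): 0⊕1⊕0⊕0 = 1
Syndrome s4…s1 = 111 → error at position 7.
Flip position 7: 0100100 → 0100101

0100101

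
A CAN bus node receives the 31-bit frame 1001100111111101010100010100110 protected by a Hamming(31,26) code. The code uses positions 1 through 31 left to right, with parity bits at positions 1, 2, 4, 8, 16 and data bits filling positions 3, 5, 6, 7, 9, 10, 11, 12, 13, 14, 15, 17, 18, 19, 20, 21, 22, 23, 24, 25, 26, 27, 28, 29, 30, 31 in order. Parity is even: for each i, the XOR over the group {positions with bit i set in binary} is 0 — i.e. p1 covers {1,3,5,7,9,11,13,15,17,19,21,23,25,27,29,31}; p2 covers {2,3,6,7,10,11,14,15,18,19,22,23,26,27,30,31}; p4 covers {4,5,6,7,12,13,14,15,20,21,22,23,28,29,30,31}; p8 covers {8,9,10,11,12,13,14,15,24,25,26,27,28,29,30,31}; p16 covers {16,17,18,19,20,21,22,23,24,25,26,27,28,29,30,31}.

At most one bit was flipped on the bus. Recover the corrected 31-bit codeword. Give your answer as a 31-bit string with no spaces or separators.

1001100111111101010100000100110

s1 (pos 1,3,5,7,9,11,13,15,17,19,21,23,25,27,29,31): 1⊕0⊕1⊕0⊕1⊕1⊕1⊕0⊕0⊕0⊕0⊕0⊕0⊕0⊕1⊕0 = 0
s2 (pos 2,3,6,7,10,11,14,15,18,19,22,23,26,27,30,31): 0⊕0⊕0⊕0⊕1⊕1⊕1⊕0⊕1⊕0⊕0⊕0⊕1⊕0⊕1⊕0 = 0
s4 (pos 4,5,6,7,12,13,14,15,20,21,22,23,28,29,30,31): 1⊕1⊕0⊕0⊕1⊕1⊕1⊕0⊕1⊕0⊕0⊕0⊕0⊕1⊕1⊕0 = 0
s8 (pos 8,9,10,11,12,13,14,15,24,25,26,27,28,29,30,31): 1⊕1⊕1⊕1⊕1⊕1⊕1⊕0⊕1⊕0⊕1⊕0⊕0⊕1⊕1⊕0 = 1
s16 (pos 16,17,18,19,20,21,22,23,24,25,26,27,28,29,30,31): 1⊕0⊕1⊕0⊕1⊕0⊕0⊕0⊕1⊕0⊕1⊕0⊕0⊕1⊕1⊕0 = 1
Syndrome s16…s1 = 11000 → error at position 24.
Flip position 24: 1001100111111101010100010100110 → 1001100111111101010100000100110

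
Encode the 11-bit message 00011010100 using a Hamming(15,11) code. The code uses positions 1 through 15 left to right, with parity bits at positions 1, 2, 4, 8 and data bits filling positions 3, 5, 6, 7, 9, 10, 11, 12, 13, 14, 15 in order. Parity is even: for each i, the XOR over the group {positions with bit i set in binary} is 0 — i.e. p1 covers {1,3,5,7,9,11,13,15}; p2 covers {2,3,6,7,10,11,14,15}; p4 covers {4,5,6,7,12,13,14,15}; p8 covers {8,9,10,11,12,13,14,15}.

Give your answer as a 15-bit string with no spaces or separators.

Place data at non-parity positions: p1 p2 0 p4 0 0 1 p8 1 0 1 0 1 0 0
p1 (pos 1,3,5,7,9,11,13,15): XOR of data positions = 0⊕0⊕1⊕1⊕1⊕1⊕0 = 0
p2 (pos 2,3,6,7,10,11,14,15): XOR of data positions = 0⊕0⊕1⊕0⊕1⊕0⊕0 = 0
p4 (pos 4,5,6,7,12,13,14,15): XOR of data positions = 0⊕0⊕1⊕0⊕1⊕0⊕0 = 0
p8 (pos 8,9,10,11,12,13,14,15): XOR of data positions = 1⊕0⊕1⊕0⊕1⊕0⊕0 = 1
Codeword: 000000111010100

000000111010100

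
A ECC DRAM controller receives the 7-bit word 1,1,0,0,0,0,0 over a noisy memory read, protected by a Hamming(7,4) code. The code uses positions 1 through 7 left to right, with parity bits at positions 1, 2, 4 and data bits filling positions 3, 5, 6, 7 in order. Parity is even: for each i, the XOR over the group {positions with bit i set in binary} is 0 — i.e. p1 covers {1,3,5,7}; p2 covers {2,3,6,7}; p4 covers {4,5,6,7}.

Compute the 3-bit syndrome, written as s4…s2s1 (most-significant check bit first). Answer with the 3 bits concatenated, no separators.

s1 (pos 1,3,5,7): 1⊕0⊕0⊕0 = 1
s2 (pos 2,3,6,7): 1⊕0⊕0⊕0 = 1
s4 (pos 4,5,6,7): 0⊕0⊕0⊕0 = 0
Syndrome s4…s1 = 011 → error at position 3.

011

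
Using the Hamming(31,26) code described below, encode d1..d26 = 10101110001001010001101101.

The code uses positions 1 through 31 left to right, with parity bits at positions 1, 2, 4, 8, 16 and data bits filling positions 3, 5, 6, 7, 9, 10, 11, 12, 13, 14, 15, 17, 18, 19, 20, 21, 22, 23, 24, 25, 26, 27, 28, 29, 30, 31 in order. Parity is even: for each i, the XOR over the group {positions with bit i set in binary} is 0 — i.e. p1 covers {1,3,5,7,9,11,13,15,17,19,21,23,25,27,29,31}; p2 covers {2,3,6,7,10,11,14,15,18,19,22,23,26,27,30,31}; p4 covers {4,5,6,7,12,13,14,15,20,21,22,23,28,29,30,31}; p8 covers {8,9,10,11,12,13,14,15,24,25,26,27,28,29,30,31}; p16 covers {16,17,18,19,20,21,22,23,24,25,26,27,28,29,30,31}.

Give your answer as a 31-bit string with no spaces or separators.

Place data at non-parity positions: p1 p2 1 p4 0 1 0 p8 1 1 1 0 0 0 1 p16 0 0 1 0 1 0 0 0 1 1 0 1 1 0 1
p1 (pos 1,3,5,7,9,11,13,15,17,19,21,23,25,27,29,31): XOR of data positions = 1⊕0⊕0⊕1⊕1⊕0⊕1⊕0⊕1⊕1⊕0⊕1⊕0⊕1⊕1 = 1
p2 (pos 2,3,6,7,10,11,14,15,18,19,22,23,26,27,30,31): XOR of data positions = 1⊕1⊕0⊕1⊕1⊕0⊕1⊕0⊕1⊕0⊕0⊕1⊕0⊕0⊕1 = 0
p4 (pos 4,5,6,7,12,13,14,15,20,21,22,23,28,29,30,31): XOR of data positions = 0⊕1⊕0⊕0⊕0⊕0⊕1⊕0⊕1⊕0⊕0⊕1⊕1⊕0⊕1 = 0
p8 (pos 8,9,10,11,12,13,14,15,24,25,26,27,28,29,30,31): XOR of data positions = 1⊕1⊕1⊕0⊕0⊕0⊕1⊕0⊕1⊕1⊕0⊕1⊕1⊕0⊕1 = 1
p16 (pos 16,17,18,19,20,21,22,23,24,25,26,27,28,29,30,31): XOR of data positions = 0⊕0⊕1⊕0⊕1⊕0⊕0⊕0⊕1⊕1⊕0⊕1⊕1⊕0⊕1 = 1
Codeword: 1010010111100011001010001101101

1010010111100011001010001101101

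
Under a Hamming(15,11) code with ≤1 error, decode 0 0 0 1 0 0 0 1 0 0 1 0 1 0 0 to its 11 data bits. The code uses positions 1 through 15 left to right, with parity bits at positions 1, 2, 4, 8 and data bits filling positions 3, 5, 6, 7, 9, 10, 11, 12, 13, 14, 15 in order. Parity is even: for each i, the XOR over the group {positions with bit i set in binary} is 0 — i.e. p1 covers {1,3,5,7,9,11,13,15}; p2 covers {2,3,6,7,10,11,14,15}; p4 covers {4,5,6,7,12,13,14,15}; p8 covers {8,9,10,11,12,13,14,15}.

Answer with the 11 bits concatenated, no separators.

00000110100

s1 (pos 1,3,5,7,9,11,13,15): 0⊕0⊕0⊕0⊕0⊕1⊕1⊕0 = 0
s2 (pos 2,3,6,7,10,11,14,15): 0⊕0⊕0⊕0⊕0⊕1⊕0⊕0 = 1
s4 (pos 4,5,6,7,12,13,14,15): 1⊕0⊕0⊕0⊕0⊕1⊕0⊕0 = 0
s8 (pos 8,9,10,11,12,13,14,15): 1⊕0⊕0⊕1⊕0⊕1⊕0⊕0 = 1
Syndrome s8…s1 = 1010 → error at position 10.
Flip position 10: 000100010010100 → 000100010110100
Read data bits from positions 3,5,6,7,9,10,11,12,13,14,15: 00000110100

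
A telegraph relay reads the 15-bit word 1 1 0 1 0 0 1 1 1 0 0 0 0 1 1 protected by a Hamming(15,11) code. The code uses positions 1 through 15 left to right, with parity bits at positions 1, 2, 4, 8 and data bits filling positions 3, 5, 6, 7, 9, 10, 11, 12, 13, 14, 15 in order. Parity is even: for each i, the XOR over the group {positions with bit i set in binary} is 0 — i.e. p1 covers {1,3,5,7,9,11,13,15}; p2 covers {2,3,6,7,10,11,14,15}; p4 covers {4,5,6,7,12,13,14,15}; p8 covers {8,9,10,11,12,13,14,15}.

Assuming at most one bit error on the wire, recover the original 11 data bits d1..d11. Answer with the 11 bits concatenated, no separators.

s1 (pos 1,3,5,7,9,11,13,15): 1⊕0⊕0⊕1⊕1⊕0⊕0⊕1 = 0
s2 (pos 2,3,6,7,10,11,14,15): 1⊕0⊕0⊕1⊕0⊕0⊕1⊕1 = 0
s4 (pos 4,5,6,7,12,13,14,15): 1⊕0⊕0⊕1⊕0⊕0⊕1⊕1 = 0
s8 (pos 8,9,10,11,12,13,14,15): 1⊕1⊕0⊕0⊕0⊕0⊕1⊕1 = 0
Syndrome s8…s1 = 0000 → no error.
Read data bits from positions 3,5,6,7,9,10,11,12,13,14,15: 00011000011

00011000011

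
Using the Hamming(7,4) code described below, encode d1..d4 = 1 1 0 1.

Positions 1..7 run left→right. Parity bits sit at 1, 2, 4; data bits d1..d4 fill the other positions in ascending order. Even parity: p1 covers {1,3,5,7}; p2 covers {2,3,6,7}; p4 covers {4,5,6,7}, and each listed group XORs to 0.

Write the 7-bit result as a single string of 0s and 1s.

1010101

Place data at non-parity positions: p1 p2 1 p4 1 0 1
p1 (pos 1,3,5,7): XOR of data positions = 1⊕1⊕1 = 1
p2 (pos 2,3,6,7): XOR of data positions = 1⊕0⊕1 = 0
p4 (pos 4,5,6,7): XOR of data positions = 1⊕0⊕1 = 0
Codeword: 1010101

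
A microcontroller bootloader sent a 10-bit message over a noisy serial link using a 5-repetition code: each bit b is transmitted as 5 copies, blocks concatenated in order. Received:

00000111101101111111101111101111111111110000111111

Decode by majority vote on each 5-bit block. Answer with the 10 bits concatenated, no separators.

Block 1 (00000): 0 ones → 0
Block 2 (11110): 4 ones → 1
Block 3 (11011): 4 ones → 1
Block 4 (11111): 5 ones → 1
Block 5 (10111): 4 ones → 1
Block 6 (11011): 4 ones → 1
Block 7 (11111): 5 ones → 1
Block 8 (11111): 5 ones → 1
Block 9 (00001): 1 one → 0
Block 10 (11111): 5 ones → 1

0111111101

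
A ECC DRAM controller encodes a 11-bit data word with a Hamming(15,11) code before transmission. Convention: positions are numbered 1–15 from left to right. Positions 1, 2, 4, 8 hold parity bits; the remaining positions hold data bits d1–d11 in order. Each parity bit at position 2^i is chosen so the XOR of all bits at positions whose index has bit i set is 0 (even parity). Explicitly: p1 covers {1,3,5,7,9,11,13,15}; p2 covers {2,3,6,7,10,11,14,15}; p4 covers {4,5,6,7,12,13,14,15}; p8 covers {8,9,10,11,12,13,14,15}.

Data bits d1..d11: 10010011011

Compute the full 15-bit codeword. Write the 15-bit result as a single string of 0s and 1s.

011000100011011

Place data at non-parity positions: p1 p2 1 p4 0 0 1 p8 0 0 1 1 0 1 1
p1 (pos 1,3,5,7,9,11,13,15): XOR of data positions = 1⊕0⊕1⊕0⊕1⊕0⊕1 = 0
p2 (pos 2,3,6,7,10,11,14,15): XOR of data positions = 1⊕0⊕1⊕0⊕1⊕1⊕1 = 1
p4 (pos 4,5,6,7,12,13,14,15): XOR of data positions = 0⊕0⊕1⊕1⊕0⊕1⊕1 = 0
p8 (pos 8,9,10,11,12,13,14,15): XOR of data positions = 0⊕0⊕1⊕1⊕0⊕1⊕1 = 0
Codeword: 011000100011011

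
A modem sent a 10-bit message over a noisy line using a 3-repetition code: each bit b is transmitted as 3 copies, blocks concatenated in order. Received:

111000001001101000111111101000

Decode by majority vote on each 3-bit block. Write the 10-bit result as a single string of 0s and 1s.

1000101110

Block 1 (111): 3 ones → 1
Block 2 (000): 0 ones → 0
Block 3 (001): 1 one → 0
Block 4 (001): 1 one → 0
Block 5 (101): 2 ones → 1
Block 6 (000): 0 ones → 0
Block 7 (111): 3 ones → 1
Block 8 (111): 3 ones → 1
Block 9 (101): 2 ones → 1
Block 10 (000): 0 ones → 0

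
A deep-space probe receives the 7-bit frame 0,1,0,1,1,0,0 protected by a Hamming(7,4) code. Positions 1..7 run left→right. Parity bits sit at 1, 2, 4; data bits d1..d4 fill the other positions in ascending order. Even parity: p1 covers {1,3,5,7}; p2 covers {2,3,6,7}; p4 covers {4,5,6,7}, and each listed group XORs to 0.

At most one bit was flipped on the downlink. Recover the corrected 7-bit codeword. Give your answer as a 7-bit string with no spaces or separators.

s1 (pos 1,3,5,7): 0⊕0⊕1⊕0 = 1
s2 (pos 2,3,6,7): 1⊕0⊕0⊕0 = 1
s4 (pos 4,5,6,7): 1⊕1⊕0⊕0 = 0
Syndrome s4…s1 = 011 → error at position 3.
Flip position 3: 0101100 → 0111100

0111100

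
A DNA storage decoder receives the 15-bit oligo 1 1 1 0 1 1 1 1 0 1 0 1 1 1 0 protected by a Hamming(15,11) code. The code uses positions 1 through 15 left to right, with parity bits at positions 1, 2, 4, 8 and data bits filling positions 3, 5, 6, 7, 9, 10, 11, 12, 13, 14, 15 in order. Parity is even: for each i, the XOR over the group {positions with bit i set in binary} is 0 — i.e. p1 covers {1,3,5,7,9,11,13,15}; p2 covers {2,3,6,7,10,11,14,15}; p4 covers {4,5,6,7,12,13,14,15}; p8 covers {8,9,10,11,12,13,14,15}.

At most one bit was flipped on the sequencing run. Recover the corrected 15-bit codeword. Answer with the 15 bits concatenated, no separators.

s1 (pos 1,3,5,7,9,11,13,15): 1⊕1⊕1⊕1⊕0⊕0⊕1⊕0 = 1
s2 (pos 2,3,6,7,10,11,14,15): 1⊕1⊕1⊕1⊕1⊕0⊕1⊕0 = 0
s4 (pos 4,5,6,7,12,13,14,15): 0⊕1⊕1⊕1⊕1⊕1⊕1⊕0 = 0
s8 (pos 8,9,10,11,12,13,14,15): 1⊕0⊕1⊕0⊕1⊕1⊕1⊕0 = 1
Syndrome s8…s1 = 1001 → error at position 9.
Flip position 9: 111011110101110 → 111011111101110

111011111101110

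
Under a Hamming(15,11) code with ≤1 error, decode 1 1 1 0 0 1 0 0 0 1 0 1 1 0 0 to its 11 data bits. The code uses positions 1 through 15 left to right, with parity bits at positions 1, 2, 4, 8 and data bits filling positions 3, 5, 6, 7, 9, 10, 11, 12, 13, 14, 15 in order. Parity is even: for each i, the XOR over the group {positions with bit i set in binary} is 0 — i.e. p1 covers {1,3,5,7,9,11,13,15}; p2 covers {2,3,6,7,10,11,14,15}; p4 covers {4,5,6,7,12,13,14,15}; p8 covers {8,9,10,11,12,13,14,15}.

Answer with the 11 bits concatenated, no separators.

s1 (pos 1,3,5,7,9,11,13,15): 1⊕1⊕0⊕0⊕0⊕0⊕1⊕0 = 1
s2 (pos 2,3,6,7,10,11,14,15): 1⊕1⊕1⊕0⊕1⊕0⊕0⊕0 = 0
s4 (pos 4,5,6,7,12,13,14,15): 0⊕0⊕1⊕0⊕1⊕1⊕0⊕0 = 1
s8 (pos 8,9,10,11,12,13,14,15): 0⊕0⊕1⊕0⊕1⊕1⊕0⊕0 = 1
Syndrome s8…s1 = 1101 → error at position 13.
Flip position 13: 111001000101100 → 111001000101000
Read data bits from positions 3,5,6,7,9,10,11,12,13,14,15: 10100101000

10100101000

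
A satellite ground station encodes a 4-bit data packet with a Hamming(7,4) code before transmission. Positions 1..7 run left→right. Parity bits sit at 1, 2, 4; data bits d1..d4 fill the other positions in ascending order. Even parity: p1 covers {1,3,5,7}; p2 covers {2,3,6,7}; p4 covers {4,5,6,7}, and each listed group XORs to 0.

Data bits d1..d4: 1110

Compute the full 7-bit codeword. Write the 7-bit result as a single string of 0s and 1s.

Place data at non-parity positions: p1 p2 1 p4 1 1 0
p1 (pos 1,3,5,7): XOR of data positions = 1⊕1⊕0 = 0
p2 (pos 2,3,6,7): XOR of data positions = 1⊕1⊕0 = 0
p4 (pos 4,5,6,7): XOR of data positions = 1⊕1⊕0 = 0
Codeword: 0010110

0010110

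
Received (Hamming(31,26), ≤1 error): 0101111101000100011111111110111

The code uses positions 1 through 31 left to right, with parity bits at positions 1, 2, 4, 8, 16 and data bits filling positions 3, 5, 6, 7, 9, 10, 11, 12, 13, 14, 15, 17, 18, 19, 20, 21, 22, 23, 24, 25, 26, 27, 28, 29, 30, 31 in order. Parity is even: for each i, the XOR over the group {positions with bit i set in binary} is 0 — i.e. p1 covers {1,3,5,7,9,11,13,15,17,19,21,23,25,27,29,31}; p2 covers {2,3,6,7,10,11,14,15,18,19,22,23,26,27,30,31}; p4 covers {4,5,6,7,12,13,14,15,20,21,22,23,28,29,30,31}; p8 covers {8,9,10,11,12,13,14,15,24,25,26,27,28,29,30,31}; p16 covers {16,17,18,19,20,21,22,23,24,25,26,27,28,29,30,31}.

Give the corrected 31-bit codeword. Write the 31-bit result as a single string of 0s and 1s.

0101111101000100010111111110111

s1 (pos 1,3,5,7,9,11,13,15,17,19,21,23,25,27,29,31): 0⊕0⊕1⊕1⊕0⊕0⊕0⊕0⊕0⊕1⊕1⊕1⊕1⊕1⊕1⊕1 = 1
s2 (pos 2,3,6,7,10,11,14,15,18,19,22,23,26,27,30,31): 1⊕0⊕1⊕1⊕1⊕0⊕1⊕0⊕1⊕1⊕1⊕1⊕1⊕1⊕1⊕1 = 1
s4 (pos 4,5,6,7,12,13,14,15,20,21,22,23,28,29,30,31): 1⊕1⊕1⊕1⊕0⊕0⊕1⊕0⊕1⊕1⊕1⊕1⊕0⊕1⊕1⊕1 = 0
s8 (pos 8,9,10,11,12,13,14,15,24,25,26,27,28,29,30,31): 1⊕0⊕1⊕0⊕0⊕0⊕1⊕0⊕1⊕1⊕1⊕1⊕0⊕1⊕1⊕1 = 0
s16 (pos 16,17,18,19,20,21,22,23,24,25,26,27,28,29,30,31): 0⊕0⊕1⊕1⊕1⊕1⊕1⊕1⊕1⊕1⊕1⊕1⊕0⊕1⊕1⊕1 = 1
Syndrome s16…s1 = 10011 → error at position 19.
Flip position 19: 0101111101000100011111111110111 → 0101111101000100010111111110111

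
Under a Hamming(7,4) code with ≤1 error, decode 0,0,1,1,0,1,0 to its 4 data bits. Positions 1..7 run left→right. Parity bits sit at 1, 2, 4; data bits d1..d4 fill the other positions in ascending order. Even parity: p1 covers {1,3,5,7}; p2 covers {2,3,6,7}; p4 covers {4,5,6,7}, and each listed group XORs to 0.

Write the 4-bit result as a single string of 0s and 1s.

1010

s1 (pos 1,3,5,7): 0⊕1⊕0⊕0 = 1
s2 (pos 2,3,6,7): 0⊕1⊕1⊕0 = 0
s4 (pos 4,5,6,7): 1⊕0⊕1⊕0 = 0
Syndrome s4…s1 = 001 → error at position 1.
Flip position 1: 0011010 → 1011010
Read data bits from positions 3,5,6,7: 1010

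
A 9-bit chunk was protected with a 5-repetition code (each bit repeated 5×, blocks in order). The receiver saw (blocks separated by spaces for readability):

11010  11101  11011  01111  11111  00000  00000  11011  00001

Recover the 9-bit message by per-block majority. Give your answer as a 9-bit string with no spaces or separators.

111110010

Block 1 (11010): 3 ones → 1
Block 2 (11101): 4 ones → 1
Block 3 (11011): 4 ones → 1
Block 4 (01111): 4 ones → 1
Block 5 (11111): 5 ones → 1
Block 6 (00000): 0 ones → 0
Block 7 (00000): 0 ones → 0
Block 8 (11011): 4 ones → 1
Block 9 (00001): 1 one → 0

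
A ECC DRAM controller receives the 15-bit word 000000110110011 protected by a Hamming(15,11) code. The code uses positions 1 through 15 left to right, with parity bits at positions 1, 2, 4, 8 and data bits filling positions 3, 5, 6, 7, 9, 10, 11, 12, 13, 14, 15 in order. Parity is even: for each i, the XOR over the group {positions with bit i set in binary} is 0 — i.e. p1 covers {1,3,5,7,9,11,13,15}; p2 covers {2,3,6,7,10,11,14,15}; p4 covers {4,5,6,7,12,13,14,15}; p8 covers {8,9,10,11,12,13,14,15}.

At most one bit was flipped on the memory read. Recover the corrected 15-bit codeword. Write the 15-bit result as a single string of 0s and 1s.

000000110110010

s1 (pos 1,3,5,7,9,11,13,15): 0⊕0⊕0⊕1⊕0⊕1⊕0⊕1 = 1
s2 (pos 2,3,6,7,10,11,14,15): 0⊕0⊕0⊕1⊕1⊕1⊕1⊕1 = 1
s4 (pos 4,5,6,7,12,13,14,15): 0⊕0⊕0⊕1⊕0⊕0⊕1⊕1 = 1
s8 (pos 8,9,10,11,12,13,14,15): 1⊕0⊕1⊕1⊕0⊕0⊕1⊕1 = 1
Syndrome s8…s1 = 1111 → error at position 15.
Flip position 15: 000000110110011 → 000000110110010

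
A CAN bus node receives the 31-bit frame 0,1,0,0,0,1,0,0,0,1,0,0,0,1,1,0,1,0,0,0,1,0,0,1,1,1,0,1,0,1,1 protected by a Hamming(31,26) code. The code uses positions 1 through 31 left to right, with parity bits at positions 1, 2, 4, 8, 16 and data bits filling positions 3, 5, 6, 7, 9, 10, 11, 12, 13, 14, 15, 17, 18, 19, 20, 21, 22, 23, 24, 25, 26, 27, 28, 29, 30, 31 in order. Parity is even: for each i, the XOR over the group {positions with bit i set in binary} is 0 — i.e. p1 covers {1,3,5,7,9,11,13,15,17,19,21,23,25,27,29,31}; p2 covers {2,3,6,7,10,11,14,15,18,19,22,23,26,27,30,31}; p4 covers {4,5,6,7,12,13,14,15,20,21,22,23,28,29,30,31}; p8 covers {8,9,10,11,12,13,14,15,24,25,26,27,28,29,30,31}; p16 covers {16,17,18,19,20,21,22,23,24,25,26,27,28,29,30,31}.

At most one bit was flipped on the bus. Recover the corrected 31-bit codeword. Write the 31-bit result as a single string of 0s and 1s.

0100010001001110100010011101011

s1 (pos 1,3,5,7,9,11,13,15,17,19,21,23,25,27,29,31): 0⊕0⊕0⊕0⊕0⊕0⊕0⊕1⊕1⊕0⊕1⊕0⊕1⊕0⊕0⊕1 = 1
s2 (pos 2,3,6,7,10,11,14,15,18,19,22,23,26,27,30,31): 1⊕0⊕1⊕0⊕1⊕0⊕1⊕1⊕0⊕0⊕0⊕0⊕1⊕0⊕1⊕1 = 0
s4 (pos 4,5,6,7,12,13,14,15,20,21,22,23,28,29,30,31): 0⊕0⊕1⊕0⊕0⊕0⊕1⊕1⊕0⊕1⊕0⊕0⊕1⊕0⊕1⊕1 = 1
s8 (pos 8,9,10,11,12,13,14,15,24,25,26,27,28,29,30,31): 0⊕0⊕1⊕0⊕0⊕0⊕1⊕1⊕1⊕1⊕1⊕0⊕1⊕0⊕1⊕1 = 1
s16 (pos 16,17,18,19,20,21,22,23,24,25,26,27,28,29,30,31): 0⊕1⊕0⊕0⊕0⊕1⊕0⊕0⊕1⊕1⊕1⊕0⊕1⊕0⊕1⊕1 = 0
Syndrome s16…s1 = 01101 → error at position 13.
Flip position 13: 0100010001000110100010011101011 → 0100010001001110100010011101011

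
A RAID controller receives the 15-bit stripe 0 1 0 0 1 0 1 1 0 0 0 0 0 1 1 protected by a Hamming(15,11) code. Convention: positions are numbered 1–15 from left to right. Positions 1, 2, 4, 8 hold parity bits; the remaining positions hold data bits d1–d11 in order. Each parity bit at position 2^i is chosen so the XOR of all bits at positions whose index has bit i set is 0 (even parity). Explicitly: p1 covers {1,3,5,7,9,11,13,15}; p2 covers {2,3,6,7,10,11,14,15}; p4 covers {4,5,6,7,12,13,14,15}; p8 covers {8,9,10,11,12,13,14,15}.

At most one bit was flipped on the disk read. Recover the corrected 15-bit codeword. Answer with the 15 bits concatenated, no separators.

s1 (pos 1,3,5,7,9,11,13,15): 0⊕0⊕1⊕1⊕0⊕0⊕0⊕1 = 1
s2 (pos 2,3,6,7,10,11,14,15): 1⊕0⊕0⊕1⊕0⊕0⊕1⊕1 = 0
s4 (pos 4,5,6,7,12,13,14,15): 0⊕1⊕0⊕1⊕0⊕0⊕1⊕1 = 0
s8 (pos 8,9,10,11,12,13,14,15): 1⊕0⊕0⊕0⊕0⊕0⊕1⊕1 = 1
Syndrome s8…s1 = 1001 → error at position 9.
Flip position 9: 010010110000011 → 010010111000011

010010111000011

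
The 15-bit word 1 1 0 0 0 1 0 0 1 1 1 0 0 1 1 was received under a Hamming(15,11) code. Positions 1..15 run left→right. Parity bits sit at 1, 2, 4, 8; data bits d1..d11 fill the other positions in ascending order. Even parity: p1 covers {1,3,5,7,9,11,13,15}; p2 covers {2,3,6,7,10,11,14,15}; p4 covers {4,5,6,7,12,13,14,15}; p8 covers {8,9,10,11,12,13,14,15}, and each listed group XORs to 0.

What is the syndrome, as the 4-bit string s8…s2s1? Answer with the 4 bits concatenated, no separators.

1100

s1 (pos 1,3,5,7,9,11,13,15): 1⊕0⊕0⊕0⊕1⊕1⊕0⊕1 = 0
s2 (pos 2,3,6,7,10,11,14,15): 1⊕0⊕1⊕0⊕1⊕1⊕1⊕1 = 0
s4 (pos 4,5,6,7,12,13,14,15): 0⊕0⊕1⊕0⊕0⊕0⊕1⊕1 = 1
s8 (pos 8,9,10,11,12,13,14,15): 0⊕1⊕1⊕1⊕0⊕0⊕1⊕1 = 1
Syndrome s8…s1 = 1100 → error at position 12.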